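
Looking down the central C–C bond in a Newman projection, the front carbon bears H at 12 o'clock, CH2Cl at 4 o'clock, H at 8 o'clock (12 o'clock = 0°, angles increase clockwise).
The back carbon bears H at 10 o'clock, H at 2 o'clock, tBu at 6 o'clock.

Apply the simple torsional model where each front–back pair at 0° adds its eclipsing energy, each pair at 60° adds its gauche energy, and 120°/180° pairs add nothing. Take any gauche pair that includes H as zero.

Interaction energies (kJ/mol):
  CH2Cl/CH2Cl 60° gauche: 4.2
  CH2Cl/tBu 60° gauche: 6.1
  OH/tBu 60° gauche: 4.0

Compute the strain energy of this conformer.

This conformer is staggered. CH2Cl at 120° is gauche with tBu at 180° (6.1). Total 6.1 kJ/mol.

6.1 kJ/mol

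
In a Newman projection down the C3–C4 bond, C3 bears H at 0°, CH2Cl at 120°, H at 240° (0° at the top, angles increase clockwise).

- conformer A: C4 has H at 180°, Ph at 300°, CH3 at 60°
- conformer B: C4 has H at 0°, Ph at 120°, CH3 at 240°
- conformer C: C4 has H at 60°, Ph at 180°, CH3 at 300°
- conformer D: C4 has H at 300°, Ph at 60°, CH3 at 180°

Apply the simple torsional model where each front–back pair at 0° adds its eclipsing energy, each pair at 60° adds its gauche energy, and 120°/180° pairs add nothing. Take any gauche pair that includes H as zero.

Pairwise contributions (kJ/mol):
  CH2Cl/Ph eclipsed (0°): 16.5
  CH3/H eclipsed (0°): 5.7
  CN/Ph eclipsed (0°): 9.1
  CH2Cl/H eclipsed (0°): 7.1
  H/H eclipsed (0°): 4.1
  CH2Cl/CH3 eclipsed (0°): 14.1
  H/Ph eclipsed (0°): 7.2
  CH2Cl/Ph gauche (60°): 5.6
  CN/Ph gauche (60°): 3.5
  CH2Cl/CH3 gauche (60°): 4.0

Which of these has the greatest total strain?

A (staggered): CH2Cl–CH3 gauche; 4.0 = 4.0 kJ/mol.
B (eclipsed): H–H eclipsed, CH2Cl–Ph eclipsed, H–CH3 eclipsed; 4.1 + 16.5 + 5.7 = 26.3 kJ/mol.
C (staggered): CH2Cl–Ph gauche; 5.6 = 5.6 kJ/mol.
D (staggered): CH2Cl–Ph gauche, CH2Cl–CH3 gauche; 5.6 + 4.0 = 9.6 kJ/mol.
B has the highest total (26.3 kJ/mol).

B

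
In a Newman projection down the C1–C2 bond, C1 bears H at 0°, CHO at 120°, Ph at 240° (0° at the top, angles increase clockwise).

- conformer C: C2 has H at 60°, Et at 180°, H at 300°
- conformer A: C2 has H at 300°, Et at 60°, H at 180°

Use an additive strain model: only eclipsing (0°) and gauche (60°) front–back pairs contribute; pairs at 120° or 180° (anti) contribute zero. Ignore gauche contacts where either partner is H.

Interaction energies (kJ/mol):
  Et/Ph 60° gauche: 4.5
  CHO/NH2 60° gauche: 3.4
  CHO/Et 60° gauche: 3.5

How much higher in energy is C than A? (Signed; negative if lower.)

+4.5 kJ/mol

C (staggered): CHO–Et gauche, Ph–Et gauche; 3.5 + 4.5 = 8.0 kJ/mol.
A (staggered): CHO–Et gauche; 3.5 = 3.5 kJ/mol.
E(C) − E(A) = 8.0 − 3.5 = +4.5 kJ/mol.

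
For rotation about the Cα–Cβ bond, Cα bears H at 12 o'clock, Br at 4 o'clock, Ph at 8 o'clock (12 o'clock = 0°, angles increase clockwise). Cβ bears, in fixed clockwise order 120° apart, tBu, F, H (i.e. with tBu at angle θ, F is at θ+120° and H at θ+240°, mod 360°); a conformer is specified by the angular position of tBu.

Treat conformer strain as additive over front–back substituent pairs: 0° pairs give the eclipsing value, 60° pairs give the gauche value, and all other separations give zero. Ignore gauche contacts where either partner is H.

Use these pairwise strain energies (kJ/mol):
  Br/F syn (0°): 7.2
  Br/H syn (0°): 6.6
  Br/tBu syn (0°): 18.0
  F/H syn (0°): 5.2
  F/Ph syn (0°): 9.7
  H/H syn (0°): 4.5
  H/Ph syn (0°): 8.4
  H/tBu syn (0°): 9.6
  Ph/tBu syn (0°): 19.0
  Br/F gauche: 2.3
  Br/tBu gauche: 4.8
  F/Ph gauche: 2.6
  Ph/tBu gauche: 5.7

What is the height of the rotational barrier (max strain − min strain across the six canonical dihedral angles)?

24.2 kJ/mol

tBu at 0° is eclipsed. H at 0° is eclipsed with tBu at 0° (9.6); Br at 120° is eclipsed with F at 120° (7.2); Ph at 240° is eclipsed with H at 240° (8.4). Total 25.2 kJ/mol.
tBu at 60° is staggered. Br at 120° is gauche with tBu at 60° (4.8); Br at 120° is gauche with F at 180° (2.3); Ph at 240° is gauche with F at 180° (2.6). Total 9.7 kJ/mol.
tBu at 120° is eclipsed. H at 0° is eclipsed with H at 0° (4.5); Br at 120° is eclipsed with tBu at 120° (18.0); Ph at 240° is eclipsed with F at 240° (9.7). Total 32.2 kJ/mol.
tBu at 180° is staggered. Br at 120° is gauche with tBu at 180° (4.8); Ph at 240° is gauche with tBu at 180° (5.7); Ph at 240° is gauche with F at 300° (2.6). Total 13.1 kJ/mol.
tBu at 240° is eclipsed. H at 0° is eclipsed with F at 0° (5.2); Br at 120° is eclipsed with H at 120° (6.6); Ph at 240° is eclipsed with tBu at 240° (19.0). Total 30.8 kJ/mol.
tBu at 300° is staggered. Br at 120° is gauche with F at 60° (2.3); Ph at 240° is gauche with tBu at 300° (5.7). Total 8.0 kJ/mol.
Max at 120° (32.2 kJ/mol), min at 300° (8.0 kJ/mol); barrier = 24.2 kJ/mol.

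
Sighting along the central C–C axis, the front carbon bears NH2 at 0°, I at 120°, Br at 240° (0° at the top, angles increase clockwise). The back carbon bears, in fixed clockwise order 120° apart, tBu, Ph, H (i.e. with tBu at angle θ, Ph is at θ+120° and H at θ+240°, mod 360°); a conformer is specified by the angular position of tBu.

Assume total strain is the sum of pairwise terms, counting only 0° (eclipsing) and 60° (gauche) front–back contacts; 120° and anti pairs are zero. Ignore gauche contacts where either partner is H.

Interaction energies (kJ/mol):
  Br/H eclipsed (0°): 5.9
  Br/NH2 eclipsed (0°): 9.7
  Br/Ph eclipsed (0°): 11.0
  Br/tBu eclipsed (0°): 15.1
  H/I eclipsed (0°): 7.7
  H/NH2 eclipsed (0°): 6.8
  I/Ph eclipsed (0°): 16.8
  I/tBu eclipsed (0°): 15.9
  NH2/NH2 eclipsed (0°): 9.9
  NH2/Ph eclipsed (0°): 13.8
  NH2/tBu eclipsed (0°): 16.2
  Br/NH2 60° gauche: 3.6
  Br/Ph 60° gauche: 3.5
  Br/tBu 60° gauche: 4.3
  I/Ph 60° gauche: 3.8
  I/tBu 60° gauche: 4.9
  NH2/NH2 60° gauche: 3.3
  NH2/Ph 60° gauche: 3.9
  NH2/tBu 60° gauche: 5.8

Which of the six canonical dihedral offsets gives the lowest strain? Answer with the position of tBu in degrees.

180°

tBu at 0° (eclipsed): NH2(0°)/tBu(0°) eclipsed 16.2; I(120°)/Ph(120°) eclipsed 16.8; Br(240°)/H(240°) eclipsed 5.9 → 38.9 kJ/mol.
tBu at 60° (staggered): NH2(0°)/tBu(60°) gauche 5.8; I(120°)/tBu(60°) gauche 4.9; I(120°)/Ph(180°) gauche 3.8; Br(240°)/Ph(180°) gauche 3.5 → 18.0 kJ/mol.
tBu at 120° (eclipsed): NH2(0°)/H(0°) eclipsed 6.8; I(120°)/tBu(120°) eclipsed 15.9; Br(240°)/Ph(240°) eclipsed 11.0 → 33.7 kJ/mol.
tBu at 180° (staggered): NH2(0°)/Ph(300°) gauche 3.9; I(120°)/tBu(180°) gauche 4.9; Br(240°)/tBu(180°) gauche 4.3; Br(240°)/Ph(300°) gauche 3.5 → 16.6 kJ/mol.
tBu at 240° (eclipsed): NH2(0°)/Ph(0°) eclipsed 13.8; I(120°)/H(120°) eclipsed 7.7; Br(240°)/tBu(240°) eclipsed 15.1 → 36.6 kJ/mol.
tBu at 300° (staggered): NH2(0°)/tBu(300°) gauche 5.8; NH2(0°)/Ph(60°) gauche 3.9; I(120°)/Ph(60°) gauche 3.8; Br(240°)/tBu(300°) gauche 4.3 → 17.8 kJ/mol.
The minimum (16.6 kJ/mol) occurs with tBu at 180°.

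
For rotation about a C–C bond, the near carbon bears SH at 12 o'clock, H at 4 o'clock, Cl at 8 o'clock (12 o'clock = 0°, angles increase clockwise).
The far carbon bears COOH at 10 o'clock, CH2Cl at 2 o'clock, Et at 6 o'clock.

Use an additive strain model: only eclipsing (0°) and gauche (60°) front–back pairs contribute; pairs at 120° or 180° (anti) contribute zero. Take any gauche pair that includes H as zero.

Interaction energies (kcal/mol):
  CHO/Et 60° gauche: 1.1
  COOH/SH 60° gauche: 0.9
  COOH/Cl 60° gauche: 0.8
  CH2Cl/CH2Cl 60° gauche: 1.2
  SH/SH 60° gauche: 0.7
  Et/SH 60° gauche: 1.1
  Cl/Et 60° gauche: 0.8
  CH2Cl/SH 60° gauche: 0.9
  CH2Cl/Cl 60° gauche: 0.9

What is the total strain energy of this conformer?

3.4 kcal/mol

This conformer (staggered): SH(0°)/COOH(300°) gauche 0.9; SH(0°)/CH2Cl(60°) gauche 0.9; Cl(240°)/COOH(300°) gauche 0.8; Cl(240°)/Et(180°) gauche 0.8 → 3.4 kcal/mol.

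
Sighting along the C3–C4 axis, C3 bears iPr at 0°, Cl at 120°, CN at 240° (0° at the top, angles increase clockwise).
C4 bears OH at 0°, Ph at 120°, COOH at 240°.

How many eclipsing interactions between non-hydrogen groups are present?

3

Non-H eclipsing pairs: iPr(0°)/OH(0°); Cl(120°)/Ph(120°); CN(240°)/COOH(240°) — 3 interactions.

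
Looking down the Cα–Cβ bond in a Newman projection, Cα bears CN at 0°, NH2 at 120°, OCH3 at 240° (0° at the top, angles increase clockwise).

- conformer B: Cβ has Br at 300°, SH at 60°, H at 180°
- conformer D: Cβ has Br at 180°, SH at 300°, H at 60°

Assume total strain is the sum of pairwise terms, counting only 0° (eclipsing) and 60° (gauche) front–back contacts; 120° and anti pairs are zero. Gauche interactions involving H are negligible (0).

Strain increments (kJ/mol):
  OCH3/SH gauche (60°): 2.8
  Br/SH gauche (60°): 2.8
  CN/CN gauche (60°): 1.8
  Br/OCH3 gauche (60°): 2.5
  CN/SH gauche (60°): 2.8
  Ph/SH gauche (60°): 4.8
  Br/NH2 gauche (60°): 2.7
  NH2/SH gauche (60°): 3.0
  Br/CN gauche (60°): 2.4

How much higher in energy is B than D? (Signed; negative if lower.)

-0.1 kJ/mol

B (staggered): CN–Br gauche, CN–SH gauche, NH2–SH gauche, OCH3–Br gauche; 2.4 + 2.8 + 3.0 + 2.5 = 10.7 kJ/mol.
D (staggered): CN–SH gauche, NH2–Br gauche, OCH3–Br gauche, OCH3–SH gauche; 2.8 + 2.7 + 2.5 + 2.8 = 10.8 kJ/mol.
E(B) − E(D) = 10.7 − 10.8 = -0.1 kJ/mol.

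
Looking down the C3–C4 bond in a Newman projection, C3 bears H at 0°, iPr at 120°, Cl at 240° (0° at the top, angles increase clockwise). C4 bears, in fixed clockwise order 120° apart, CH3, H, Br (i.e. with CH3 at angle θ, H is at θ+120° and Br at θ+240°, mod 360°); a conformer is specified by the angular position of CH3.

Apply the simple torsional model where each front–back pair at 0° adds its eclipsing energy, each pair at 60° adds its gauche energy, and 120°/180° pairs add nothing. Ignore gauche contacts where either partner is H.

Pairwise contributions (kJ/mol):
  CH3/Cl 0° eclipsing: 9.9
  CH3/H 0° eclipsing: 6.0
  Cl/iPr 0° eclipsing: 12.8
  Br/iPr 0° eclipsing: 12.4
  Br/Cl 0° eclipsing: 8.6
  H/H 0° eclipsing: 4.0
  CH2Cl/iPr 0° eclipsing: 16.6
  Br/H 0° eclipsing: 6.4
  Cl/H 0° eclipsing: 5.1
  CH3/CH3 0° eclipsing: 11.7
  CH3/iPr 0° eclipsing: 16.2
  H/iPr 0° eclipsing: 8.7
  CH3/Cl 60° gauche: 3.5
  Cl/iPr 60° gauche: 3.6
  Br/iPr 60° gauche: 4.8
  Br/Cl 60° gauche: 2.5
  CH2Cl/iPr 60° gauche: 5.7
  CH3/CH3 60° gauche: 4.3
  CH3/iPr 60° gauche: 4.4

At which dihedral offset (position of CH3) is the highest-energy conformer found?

CH3 at 0° (eclipsed): H–CH3 eclipsed, iPr–H eclipsed, Cl–Br eclipsed; 6.0 + 8.7 + 8.6 = 23.3 kJ/mol.
CH3 at 60° (staggered): iPr–CH3 gauche, Cl–Br gauche; 4.4 + 2.5 = 6.9 kJ/mol.
CH3 at 120° (eclipsed): H–Br eclipsed, iPr–CH3 eclipsed, Cl–H eclipsed; 6.4 + 16.2 + 5.1 = 27.7 kJ/mol.
CH3 at 180° (staggered): iPr–CH3 gauche, iPr–Br gauche, Cl–CH3 gauche; 4.4 + 4.8 + 3.5 = 12.7 kJ/mol.
CH3 at 240° (eclipsed): H–H eclipsed, iPr–Br eclipsed, Cl–CH3 eclipsed; 4.0 + 12.4 + 9.9 = 26.3 kJ/mol.
CH3 at 300° (staggered): iPr–Br gauche, Cl–CH3 gauche, Cl–Br gauche; 4.8 + 3.5 + 2.5 = 10.8 kJ/mol.
The maximum (27.7 kJ/mol) occurs with CH3 at 120°.

120°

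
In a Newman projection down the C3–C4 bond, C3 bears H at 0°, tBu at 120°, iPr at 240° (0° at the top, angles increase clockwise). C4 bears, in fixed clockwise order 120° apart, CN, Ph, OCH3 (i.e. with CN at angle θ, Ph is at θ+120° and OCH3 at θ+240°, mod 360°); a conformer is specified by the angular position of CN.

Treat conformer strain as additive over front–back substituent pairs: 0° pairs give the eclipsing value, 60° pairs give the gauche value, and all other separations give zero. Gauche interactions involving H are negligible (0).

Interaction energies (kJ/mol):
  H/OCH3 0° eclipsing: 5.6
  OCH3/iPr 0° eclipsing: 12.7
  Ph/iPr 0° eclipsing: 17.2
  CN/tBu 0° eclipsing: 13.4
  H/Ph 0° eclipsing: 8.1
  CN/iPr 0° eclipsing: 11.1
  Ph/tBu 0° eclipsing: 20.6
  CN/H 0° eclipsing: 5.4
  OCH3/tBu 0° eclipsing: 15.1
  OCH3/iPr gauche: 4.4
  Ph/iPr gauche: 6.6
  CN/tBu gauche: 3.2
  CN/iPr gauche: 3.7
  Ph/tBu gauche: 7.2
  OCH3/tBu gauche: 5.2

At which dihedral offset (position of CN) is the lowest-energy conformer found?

CN at 0° is eclipsed. H at 0° is eclipsed with CN at 0° (5.4); tBu at 120° is eclipsed with Ph at 120° (20.6); iPr at 240° is eclipsed with OCH3 at 240° (12.7). Total 38.7 kJ/mol.
CN at 60° is staggered. tBu at 120° is gauche with CN at 60° (3.2); tBu at 120° is gauche with Ph at 180° (7.2); iPr at 240° is gauche with Ph at 180° (6.6); iPr at 240° is gauche with OCH3 at 300° (4.4). Total 21.4 kJ/mol.
CN at 120° is eclipsed. H at 0° is eclipsed with OCH3 at 0° (5.6); tBu at 120° is eclipsed with CN at 120° (13.4); iPr at 240° is eclipsed with Ph at 240° (17.2). Total 36.2 kJ/mol.
CN at 180° is staggered. tBu at 120° is gauche with CN at 180° (3.2); tBu at 120° is gauche with OCH3 at 60° (5.2); iPr at 240° is gauche with CN at 180° (3.7); iPr at 240° is gauche with Ph at 300° (6.6). Total 18.7 kJ/mol.
CN at 240° is eclipsed. H at 0° is eclipsed with Ph at 0° (8.1); tBu at 120° is eclipsed with OCH3 at 120° (15.1); iPr at 240° is eclipsed with CN at 240° (11.1). Total 34.3 kJ/mol.
CN at 300° is staggered. tBu at 120° is gauche with Ph at 60° (7.2); tBu at 120° is gauche with OCH3 at 180° (5.2); iPr at 240° is gauche with CN at 300° (3.7); iPr at 240° is gauche with OCH3 at 180° (4.4). Total 20.5 kJ/mol.
The minimum (18.7 kJ/mol) occurs with CN at 180°.

180°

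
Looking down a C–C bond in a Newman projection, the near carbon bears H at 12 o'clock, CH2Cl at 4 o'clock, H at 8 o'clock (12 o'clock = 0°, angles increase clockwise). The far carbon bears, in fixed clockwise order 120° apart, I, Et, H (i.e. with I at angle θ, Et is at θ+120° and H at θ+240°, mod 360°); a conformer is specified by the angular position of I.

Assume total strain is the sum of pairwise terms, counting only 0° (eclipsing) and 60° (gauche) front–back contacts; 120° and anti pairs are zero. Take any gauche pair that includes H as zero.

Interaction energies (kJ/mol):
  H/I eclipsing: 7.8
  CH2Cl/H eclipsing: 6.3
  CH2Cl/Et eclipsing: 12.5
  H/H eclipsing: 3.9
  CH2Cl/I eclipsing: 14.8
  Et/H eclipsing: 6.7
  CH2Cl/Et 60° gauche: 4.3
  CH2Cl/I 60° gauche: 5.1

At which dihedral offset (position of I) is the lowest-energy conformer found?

300°

I at 0° is eclipsed. H at 0° is eclipsed with I at 0° (7.8); CH2Cl at 120° is eclipsed with Et at 120° (12.5); H at 240° is eclipsed with H at 240° (3.9). Total 24.2 kJ/mol.
I at 60° is staggered. CH2Cl at 120° is gauche with I at 60° (5.1); CH2Cl at 120° is gauche with Et at 180° (4.3). Total 9.4 kJ/mol.
I at 120° is eclipsed. H at 0° is eclipsed with H at 0° (3.9); CH2Cl at 120° is eclipsed with I at 120° (14.8); H at 240° is eclipsed with Et at 240° (6.7). Total 25.4 kJ/mol.
I at 180° is staggered. CH2Cl at 120° is gauche with I at 180° (5.1). Total 5.1 kJ/mol.
I at 240° is eclipsed. H at 0° is eclipsed with Et at 0° (6.7); CH2Cl at 120° is eclipsed with H at 120° (6.3); H at 240° is eclipsed with I at 240° (7.8). Total 20.8 kJ/mol.
I at 300° is staggered. CH2Cl at 120° is gauche with Et at 60° (4.3). Total 4.3 kJ/mol.
The minimum (4.3 kJ/mol) occurs with I at 300°.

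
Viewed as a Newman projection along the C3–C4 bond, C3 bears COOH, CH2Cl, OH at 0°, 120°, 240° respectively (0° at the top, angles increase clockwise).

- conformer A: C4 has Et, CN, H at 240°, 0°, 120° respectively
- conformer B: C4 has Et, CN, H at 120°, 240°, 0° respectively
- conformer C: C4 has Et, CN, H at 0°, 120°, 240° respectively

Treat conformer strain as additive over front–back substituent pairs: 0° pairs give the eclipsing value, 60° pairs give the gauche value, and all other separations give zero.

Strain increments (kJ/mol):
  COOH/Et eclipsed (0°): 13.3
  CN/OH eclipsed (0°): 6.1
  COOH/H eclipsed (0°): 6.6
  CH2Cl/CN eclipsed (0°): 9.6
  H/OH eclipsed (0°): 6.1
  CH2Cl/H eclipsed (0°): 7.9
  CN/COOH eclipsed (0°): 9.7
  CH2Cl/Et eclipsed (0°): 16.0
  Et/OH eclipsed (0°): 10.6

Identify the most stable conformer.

A (eclipsed): COOH–CN eclipsed, CH2Cl–H eclipsed, OH–Et eclipsed; 9.7 + 7.9 + 10.6 = 28.2 kJ/mol.
B (eclipsed): COOH–H eclipsed, CH2Cl–Et eclipsed, OH–CN eclipsed; 6.6 + 16.0 + 6.1 = 28.7 kJ/mol.
C (eclipsed): COOH–Et eclipsed, CH2Cl–CN eclipsed, OH–H eclipsed; 13.3 + 9.6 + 6.1 = 29.0 kJ/mol.
A has the lowest total (28.2 kJ/mol).

A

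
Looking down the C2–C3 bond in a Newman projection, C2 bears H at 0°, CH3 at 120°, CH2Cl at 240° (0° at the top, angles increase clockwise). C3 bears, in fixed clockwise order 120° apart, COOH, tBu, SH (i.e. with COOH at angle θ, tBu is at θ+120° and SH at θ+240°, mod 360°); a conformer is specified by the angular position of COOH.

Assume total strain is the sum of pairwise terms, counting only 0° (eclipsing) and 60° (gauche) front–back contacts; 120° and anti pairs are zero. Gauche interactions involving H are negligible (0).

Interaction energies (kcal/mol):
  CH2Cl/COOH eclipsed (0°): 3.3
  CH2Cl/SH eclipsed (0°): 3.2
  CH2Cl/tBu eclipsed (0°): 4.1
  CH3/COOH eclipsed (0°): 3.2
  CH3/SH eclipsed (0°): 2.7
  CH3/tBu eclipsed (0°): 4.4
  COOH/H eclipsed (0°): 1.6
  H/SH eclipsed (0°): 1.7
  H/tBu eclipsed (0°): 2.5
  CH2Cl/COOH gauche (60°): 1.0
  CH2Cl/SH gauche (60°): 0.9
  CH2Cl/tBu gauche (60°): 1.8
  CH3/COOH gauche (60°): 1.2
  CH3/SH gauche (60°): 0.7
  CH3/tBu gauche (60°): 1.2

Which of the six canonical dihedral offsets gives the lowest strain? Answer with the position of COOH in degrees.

300°

COOH at 0° (eclipsed): H(0°)/COOH(0°) eclipsed 1.6; CH3(120°)/tBu(120°) eclipsed 4.4; CH2Cl(240°)/SH(240°) eclipsed 3.2 → 9.2 kcal/mol.
COOH at 60° (staggered): CH3(120°)/COOH(60°) gauche 1.2; CH3(120°)/tBu(180°) gauche 1.2; CH2Cl(240°)/tBu(180°) gauche 1.8; CH2Cl(240°)/SH(300°) gauche 0.9 → 5.1 kcal/mol.
COOH at 120° (eclipsed): H(0°)/SH(0°) eclipsed 1.7; CH3(120°)/COOH(120°) eclipsed 3.2; CH2Cl(240°)/tBu(240°) eclipsed 4.1 → 9.0 kcal/mol.
COOH at 180° (staggered): CH3(120°)/COOH(180°) gauche 1.2; CH3(120°)/SH(60°) gauche 0.7; CH2Cl(240°)/COOH(180°) gauche 1.0; CH2Cl(240°)/tBu(300°) gauche 1.8 → 4.7 kcal/mol.
COOH at 240° (eclipsed): H(0°)/tBu(0°) eclipsed 2.5; CH3(120°)/SH(120°) eclipsed 2.7; CH2Cl(240°)/COOH(240°) eclipsed 3.3 → 8.5 kcal/mol.
COOH at 300° (staggered): CH3(120°)/tBu(60°) gauche 1.2; CH3(120°)/SH(180°) gauche 0.7; CH2Cl(240°)/COOH(300°) gauche 1.0; CH2Cl(240°)/SH(180°) gauche 0.9 → 3.8 kcal/mol.
The minimum (3.8 kcal/mol) occurs with COOH at 300°.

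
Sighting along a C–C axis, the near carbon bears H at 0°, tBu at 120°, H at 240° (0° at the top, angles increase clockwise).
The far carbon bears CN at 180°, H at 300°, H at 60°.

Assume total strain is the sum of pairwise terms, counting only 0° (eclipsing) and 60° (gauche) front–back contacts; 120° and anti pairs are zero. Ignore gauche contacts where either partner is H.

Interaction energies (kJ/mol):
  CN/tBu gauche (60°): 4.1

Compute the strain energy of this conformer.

This conformer is staggered. tBu at 120° is gauche with CN at 180° (4.1). Total 4.1 kJ/mol.

4.1 kJ/mol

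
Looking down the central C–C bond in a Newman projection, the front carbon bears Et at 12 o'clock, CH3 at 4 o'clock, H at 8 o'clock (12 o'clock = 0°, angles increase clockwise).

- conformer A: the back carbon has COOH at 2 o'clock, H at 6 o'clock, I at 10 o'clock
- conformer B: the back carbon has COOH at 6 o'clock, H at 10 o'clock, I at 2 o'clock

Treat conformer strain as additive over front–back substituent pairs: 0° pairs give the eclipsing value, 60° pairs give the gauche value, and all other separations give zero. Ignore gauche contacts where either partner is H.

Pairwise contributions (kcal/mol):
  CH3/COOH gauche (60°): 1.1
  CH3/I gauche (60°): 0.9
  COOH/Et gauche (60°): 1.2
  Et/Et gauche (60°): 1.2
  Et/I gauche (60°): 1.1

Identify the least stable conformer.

A

A (staggered): Et–COOH gauche, Et–I gauche, CH3–COOH gauche; 1.2 + 1.1 + 1.1 = 3.4 kcal/mol.
B (staggered): Et–I gauche, CH3–COOH gauche, CH3–I gauche; 1.1 + 1.1 + 0.9 = 3.1 kcal/mol.
A has the highest total (3.4 kcal/mol).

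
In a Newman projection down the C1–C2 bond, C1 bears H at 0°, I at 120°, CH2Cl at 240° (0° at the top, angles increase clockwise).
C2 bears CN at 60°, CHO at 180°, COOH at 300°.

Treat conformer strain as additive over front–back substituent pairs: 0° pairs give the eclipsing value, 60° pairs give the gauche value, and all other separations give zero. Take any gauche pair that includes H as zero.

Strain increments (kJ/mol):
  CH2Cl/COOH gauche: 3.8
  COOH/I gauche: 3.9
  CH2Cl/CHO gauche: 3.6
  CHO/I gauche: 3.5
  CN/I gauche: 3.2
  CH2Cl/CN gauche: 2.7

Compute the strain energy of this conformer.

This conformer (staggered): I–CN gauche, I–CHO gauche, CH2Cl–CHO gauche, CH2Cl–COOH gauche; 3.2 + 3.5 + 3.6 + 3.8 = 14.1 kJ/mol.

14.1 kJ/mol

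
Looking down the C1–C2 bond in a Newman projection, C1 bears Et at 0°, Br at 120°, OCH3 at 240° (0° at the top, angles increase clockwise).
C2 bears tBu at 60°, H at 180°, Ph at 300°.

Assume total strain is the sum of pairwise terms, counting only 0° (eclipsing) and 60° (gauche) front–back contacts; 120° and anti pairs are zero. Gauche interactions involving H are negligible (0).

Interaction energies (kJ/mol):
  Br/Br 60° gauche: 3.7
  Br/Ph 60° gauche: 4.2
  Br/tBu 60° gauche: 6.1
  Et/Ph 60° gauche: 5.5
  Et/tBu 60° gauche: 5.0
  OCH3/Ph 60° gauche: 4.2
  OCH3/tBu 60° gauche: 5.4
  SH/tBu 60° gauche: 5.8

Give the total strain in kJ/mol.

20.8 kJ/mol

This conformer (staggered): Et(0°)/tBu(60°) gauche 5.0; Et(0°)/Ph(300°) gauche 5.5; Br(120°)/tBu(60°) gauche 6.1; OCH3(240°)/Ph(300°) gauche 4.2 → 20.8 kJ/mol.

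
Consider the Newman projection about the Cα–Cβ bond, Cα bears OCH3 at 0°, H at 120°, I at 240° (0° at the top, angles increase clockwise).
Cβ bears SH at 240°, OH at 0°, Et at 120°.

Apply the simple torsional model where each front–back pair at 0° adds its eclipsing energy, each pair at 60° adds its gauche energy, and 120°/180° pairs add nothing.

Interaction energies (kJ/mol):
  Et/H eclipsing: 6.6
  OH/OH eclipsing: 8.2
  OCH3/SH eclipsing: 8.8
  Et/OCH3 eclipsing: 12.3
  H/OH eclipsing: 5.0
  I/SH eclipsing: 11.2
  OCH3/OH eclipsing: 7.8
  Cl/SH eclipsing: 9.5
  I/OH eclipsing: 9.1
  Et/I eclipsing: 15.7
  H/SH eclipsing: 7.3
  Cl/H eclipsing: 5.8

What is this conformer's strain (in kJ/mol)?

25.6 kJ/mol

This conformer (eclipsed): OCH3(0°)/OH(0°) eclipsed 7.8; H(120°)/Et(120°) eclipsed 6.6; I(240°)/SH(240°) eclipsed 11.2 → 25.6 kJ/mol.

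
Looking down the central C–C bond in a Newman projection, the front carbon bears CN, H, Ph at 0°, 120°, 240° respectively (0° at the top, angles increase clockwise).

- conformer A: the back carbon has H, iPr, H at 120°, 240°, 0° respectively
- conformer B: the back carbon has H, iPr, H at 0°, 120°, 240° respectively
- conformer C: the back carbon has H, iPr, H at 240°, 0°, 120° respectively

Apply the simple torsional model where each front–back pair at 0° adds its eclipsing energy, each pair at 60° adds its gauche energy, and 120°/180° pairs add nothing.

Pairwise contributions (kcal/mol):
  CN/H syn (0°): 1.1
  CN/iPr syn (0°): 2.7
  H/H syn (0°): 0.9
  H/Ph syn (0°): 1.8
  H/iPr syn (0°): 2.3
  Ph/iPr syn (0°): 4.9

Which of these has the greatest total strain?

A

A (eclipsed): CN(0°)/H(0°) eclipsed 1.1; H(120°)/H(120°) eclipsed 0.9; Ph(240°)/iPr(240°) eclipsed 4.9 → 6.9 kcal/mol.
B (eclipsed): CN(0°)/H(0°) eclipsed 1.1; H(120°)/iPr(120°) eclipsed 2.3; Ph(240°)/H(240°) eclipsed 1.8 → 5.2 kcal/mol.
C (eclipsed): CN(0°)/iPr(0°) eclipsed 2.7; H(120°)/H(120°) eclipsed 0.9; Ph(240°)/H(240°) eclipsed 1.8 → 5.4 kcal/mol.
A has the highest total (6.9 kcal/mol).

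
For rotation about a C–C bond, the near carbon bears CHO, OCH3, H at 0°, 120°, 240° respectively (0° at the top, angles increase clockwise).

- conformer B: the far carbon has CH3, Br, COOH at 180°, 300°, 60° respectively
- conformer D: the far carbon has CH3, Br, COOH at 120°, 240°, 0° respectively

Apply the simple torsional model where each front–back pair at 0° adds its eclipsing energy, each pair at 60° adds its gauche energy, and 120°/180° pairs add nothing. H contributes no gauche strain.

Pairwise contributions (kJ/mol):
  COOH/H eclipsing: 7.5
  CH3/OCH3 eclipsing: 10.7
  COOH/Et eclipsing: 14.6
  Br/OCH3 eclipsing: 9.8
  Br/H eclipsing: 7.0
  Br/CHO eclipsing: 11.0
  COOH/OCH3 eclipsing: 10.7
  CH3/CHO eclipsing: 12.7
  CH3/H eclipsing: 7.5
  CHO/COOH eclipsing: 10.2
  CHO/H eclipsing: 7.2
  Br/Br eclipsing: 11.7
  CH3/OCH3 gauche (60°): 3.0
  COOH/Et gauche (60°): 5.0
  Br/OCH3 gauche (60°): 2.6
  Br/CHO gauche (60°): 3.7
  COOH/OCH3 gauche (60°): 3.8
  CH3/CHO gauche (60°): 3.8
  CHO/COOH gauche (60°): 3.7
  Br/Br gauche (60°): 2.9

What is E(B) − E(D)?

B (staggered): CHO(0°)/Br(300°) gauche 3.7; CHO(0°)/COOH(60°) gauche 3.7; OCH3(120°)/CH3(180°) gauche 3.0; OCH3(120°)/COOH(60°) gauche 3.8 → 14.2 kJ/mol.
D (eclipsed): CHO(0°)/COOH(0°) eclipsed 10.2; OCH3(120°)/CH3(120°) eclipsed 10.7; H(240°)/Br(240°) eclipsed 7.0 → 27.9 kJ/mol.
E(B) − E(D) = 14.2 − 27.9 = -13.7 kJ/mol.

-13.7 kJ/mol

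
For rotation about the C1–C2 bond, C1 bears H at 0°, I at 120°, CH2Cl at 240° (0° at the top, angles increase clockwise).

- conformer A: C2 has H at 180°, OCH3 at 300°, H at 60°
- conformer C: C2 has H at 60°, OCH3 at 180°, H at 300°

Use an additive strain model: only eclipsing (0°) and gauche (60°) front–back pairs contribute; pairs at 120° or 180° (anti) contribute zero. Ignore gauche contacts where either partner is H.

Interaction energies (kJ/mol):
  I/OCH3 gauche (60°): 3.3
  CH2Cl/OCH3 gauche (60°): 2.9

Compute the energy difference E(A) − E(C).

-3.3 kJ/mol

A (staggered): CH2Cl–OCH3 gauche; 2.9 = 2.9 kJ/mol.
C (staggered): I–OCH3 gauche, CH2Cl–OCH3 gauche; 3.3 + 2.9 = 6.2 kJ/mol.
E(A) − E(C) = 2.9 − 6.2 = -3.3 kJ/mol.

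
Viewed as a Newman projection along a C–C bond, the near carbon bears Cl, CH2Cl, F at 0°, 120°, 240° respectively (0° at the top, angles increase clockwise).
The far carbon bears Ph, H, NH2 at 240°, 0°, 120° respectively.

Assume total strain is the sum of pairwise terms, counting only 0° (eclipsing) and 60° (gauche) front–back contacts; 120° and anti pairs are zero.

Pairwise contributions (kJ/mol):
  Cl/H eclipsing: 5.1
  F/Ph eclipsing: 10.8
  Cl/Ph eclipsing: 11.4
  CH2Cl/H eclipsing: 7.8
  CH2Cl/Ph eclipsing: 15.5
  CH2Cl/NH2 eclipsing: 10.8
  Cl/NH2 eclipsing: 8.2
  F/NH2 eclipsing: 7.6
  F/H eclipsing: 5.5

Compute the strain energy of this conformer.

26.7 kJ/mol

This conformer (eclipsed): Cl–H eclipsed, CH2Cl–NH2 eclipsed, F–Ph eclipsed; 5.1 + 10.8 + 10.8 = 26.7 kJ/mol.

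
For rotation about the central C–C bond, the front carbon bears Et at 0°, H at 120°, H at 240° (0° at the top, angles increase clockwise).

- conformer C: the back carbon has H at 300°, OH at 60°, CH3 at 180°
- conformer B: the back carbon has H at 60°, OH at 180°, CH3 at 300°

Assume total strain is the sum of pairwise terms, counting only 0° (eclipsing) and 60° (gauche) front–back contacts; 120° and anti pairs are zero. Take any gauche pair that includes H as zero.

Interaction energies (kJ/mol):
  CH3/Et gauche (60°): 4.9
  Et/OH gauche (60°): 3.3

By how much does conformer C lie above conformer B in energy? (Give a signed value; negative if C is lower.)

C (staggered): Et(0°)/OH(60°) gauche 3.3 → 3.3 kJ/mol.
B (staggered): Et(0°)/CH3(300°) gauche 4.9 → 4.9 kJ/mol.
E(C) − E(B) = 3.3 − 4.9 = -1.6 kJ/mol.

-1.6 kJ/mol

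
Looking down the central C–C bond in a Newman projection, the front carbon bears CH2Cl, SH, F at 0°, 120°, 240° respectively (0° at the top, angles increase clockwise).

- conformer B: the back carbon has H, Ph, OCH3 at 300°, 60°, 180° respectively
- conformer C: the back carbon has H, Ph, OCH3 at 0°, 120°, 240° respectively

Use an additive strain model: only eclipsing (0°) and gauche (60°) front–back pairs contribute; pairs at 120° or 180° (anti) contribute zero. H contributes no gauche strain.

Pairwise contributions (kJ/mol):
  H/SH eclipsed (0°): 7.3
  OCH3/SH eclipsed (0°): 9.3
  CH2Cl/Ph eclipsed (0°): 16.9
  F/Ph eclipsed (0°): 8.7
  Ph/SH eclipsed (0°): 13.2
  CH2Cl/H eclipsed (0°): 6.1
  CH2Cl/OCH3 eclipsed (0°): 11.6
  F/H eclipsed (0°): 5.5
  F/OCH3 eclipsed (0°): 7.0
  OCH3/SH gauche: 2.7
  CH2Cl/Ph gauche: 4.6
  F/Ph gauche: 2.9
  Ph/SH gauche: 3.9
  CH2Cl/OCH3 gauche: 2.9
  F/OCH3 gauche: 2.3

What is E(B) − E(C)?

B is staggered. CH2Cl at 0° is gauche with Ph at 60° (4.6); SH at 120° is gauche with Ph at 60° (3.9); SH at 120° is gauche with OCH3 at 180° (2.7); F at 240° is gauche with OCH3 at 180° (2.3). Total 13.5 kJ/mol.
C is eclipsed. CH2Cl at 0° is eclipsed with H at 0° (6.1); SH at 120° is eclipsed with Ph at 120° (13.2); F at 240° is eclipsed with OCH3 at 240° (7.0). Total 26.3 kJ/mol.
E(B) − E(C) = 13.5 − 26.3 = -12.8 kJ/mol.

-12.8 kJ/mol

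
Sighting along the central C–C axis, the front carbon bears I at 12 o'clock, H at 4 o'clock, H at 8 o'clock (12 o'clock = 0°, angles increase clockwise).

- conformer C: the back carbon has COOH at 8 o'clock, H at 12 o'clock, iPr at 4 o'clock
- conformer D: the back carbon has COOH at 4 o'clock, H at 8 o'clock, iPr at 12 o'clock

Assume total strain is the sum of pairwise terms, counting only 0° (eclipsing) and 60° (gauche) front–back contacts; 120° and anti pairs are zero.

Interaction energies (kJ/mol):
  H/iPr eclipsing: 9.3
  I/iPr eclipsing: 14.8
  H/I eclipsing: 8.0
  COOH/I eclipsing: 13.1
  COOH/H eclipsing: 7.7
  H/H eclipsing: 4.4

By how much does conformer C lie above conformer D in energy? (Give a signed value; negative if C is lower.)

-1.9 kJ/mol

C (eclipsed): I(0°)/H(0°) eclipsed 8.0; H(120°)/iPr(120°) eclipsed 9.3; H(240°)/COOH(240°) eclipsed 7.7 → 25.0 kJ/mol.
D (eclipsed): I(0°)/iPr(0°) eclipsed 14.8; H(120°)/COOH(120°) eclipsed 7.7; H(240°)/H(240°) eclipsed 4.4 → 26.9 kJ/mol.
E(C) − E(D) = 25.0 − 26.9 = -1.9 kJ/mol.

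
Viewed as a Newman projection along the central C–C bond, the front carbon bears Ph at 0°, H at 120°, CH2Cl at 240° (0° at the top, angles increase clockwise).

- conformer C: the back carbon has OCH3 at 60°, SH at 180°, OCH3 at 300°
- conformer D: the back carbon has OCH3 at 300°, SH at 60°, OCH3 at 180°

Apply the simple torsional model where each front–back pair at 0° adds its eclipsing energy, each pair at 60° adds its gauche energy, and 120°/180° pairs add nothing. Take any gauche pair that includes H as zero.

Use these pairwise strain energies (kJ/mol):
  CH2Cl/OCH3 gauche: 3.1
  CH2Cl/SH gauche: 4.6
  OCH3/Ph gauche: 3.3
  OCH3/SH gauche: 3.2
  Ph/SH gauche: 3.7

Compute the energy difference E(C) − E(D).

+1.1 kJ/mol

C (staggered): Ph–OCH3 gauche, Ph–OCH3 gauche, CH2Cl–SH gauche, CH2Cl–OCH3 gauche; 3.3 + 3.3 + 4.6 + 3.1 = 14.3 kJ/mol.
D (staggered): Ph–OCH3 gauche, Ph–SH gauche, CH2Cl–OCH3 gauche, CH2Cl–OCH3 gauche; 3.3 + 3.7 + 3.1 + 3.1 = 13.2 kJ/mol.
E(C) − E(D) = 14.3 − 13.2 = +1.1 kJ/mol.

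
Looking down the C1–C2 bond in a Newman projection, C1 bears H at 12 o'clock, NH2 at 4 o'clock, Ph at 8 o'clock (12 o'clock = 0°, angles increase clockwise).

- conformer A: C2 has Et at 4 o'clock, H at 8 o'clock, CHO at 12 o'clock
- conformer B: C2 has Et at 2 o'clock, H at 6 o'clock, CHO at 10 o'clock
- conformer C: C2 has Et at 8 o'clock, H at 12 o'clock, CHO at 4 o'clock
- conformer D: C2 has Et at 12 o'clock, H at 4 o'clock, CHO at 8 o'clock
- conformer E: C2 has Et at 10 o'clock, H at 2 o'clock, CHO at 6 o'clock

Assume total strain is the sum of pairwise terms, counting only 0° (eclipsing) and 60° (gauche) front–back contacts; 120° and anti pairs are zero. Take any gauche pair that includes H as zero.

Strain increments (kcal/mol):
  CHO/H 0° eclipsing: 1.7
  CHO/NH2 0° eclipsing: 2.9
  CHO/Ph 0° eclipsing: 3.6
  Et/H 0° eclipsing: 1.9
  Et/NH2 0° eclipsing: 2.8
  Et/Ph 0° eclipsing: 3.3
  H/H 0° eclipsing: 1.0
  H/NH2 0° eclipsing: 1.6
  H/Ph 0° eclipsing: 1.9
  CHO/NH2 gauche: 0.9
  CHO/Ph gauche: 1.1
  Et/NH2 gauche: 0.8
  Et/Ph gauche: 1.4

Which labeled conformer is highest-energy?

C

A is eclipsed. H at 0° is eclipsed with CHO at 0° (1.7); NH2 at 120° is eclipsed with Et at 120° (2.8); Ph at 240° is eclipsed with H at 240° (1.9). Total 6.4 kcal/mol.
B is staggered. NH2 at 120° is gauche with Et at 60° (0.8); Ph at 240° is gauche with CHO at 300° (1.1). Total 1.9 kcal/mol.
C is eclipsed. H at 0° is eclipsed with H at 0° (1.0); NH2 at 120° is eclipsed with CHO at 120° (2.9); Ph at 240° is eclipsed with Et at 240° (3.3). Total 7.2 kcal/mol.
D is eclipsed. H at 0° is eclipsed with Et at 0° (1.9); NH2 at 120° is eclipsed with H at 120° (1.6); Ph at 240° is eclipsed with CHO at 240° (3.6). Total 7.1 kcal/mol.
E is staggered. NH2 at 120° is gauche with CHO at 180° (0.9); Ph at 240° is gauche with Et at 300° (1.4); Ph at 240° is gauche with CHO at 180° (1.1). Total 3.4 kcal/mol.
C has the highest total (7.2 kcal/mol).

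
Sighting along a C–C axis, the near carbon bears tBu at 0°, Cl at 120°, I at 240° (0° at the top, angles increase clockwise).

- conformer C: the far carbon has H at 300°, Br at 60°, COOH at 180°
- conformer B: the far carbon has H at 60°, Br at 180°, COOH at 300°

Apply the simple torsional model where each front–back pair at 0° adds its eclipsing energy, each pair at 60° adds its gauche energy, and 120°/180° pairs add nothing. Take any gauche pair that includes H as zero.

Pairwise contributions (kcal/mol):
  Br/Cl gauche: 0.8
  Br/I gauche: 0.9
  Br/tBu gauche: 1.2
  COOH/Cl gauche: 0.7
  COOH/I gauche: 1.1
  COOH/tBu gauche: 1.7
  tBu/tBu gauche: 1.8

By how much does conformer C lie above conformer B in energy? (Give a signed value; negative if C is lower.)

-0.7 kcal/mol

C is staggered. tBu at 0° is gauche with Br at 60° (1.2); Cl at 120° is gauche with Br at 60° (0.8); Cl at 120° is gauche with COOH at 180° (0.7); I at 240° is gauche with COOH at 180° (1.1). Total 3.8 kcal/mol.
B is staggered. tBu at 0° is gauche with COOH at 300° (1.7); Cl at 120° is gauche with Br at 180° (0.8); I at 240° is gauche with Br at 180° (0.9); I at 240° is gauche with COOH at 300° (1.1). Total 4.5 kcal/mol.
E(C) − E(B) = 3.8 − 4.5 = -0.7 kcal/mol.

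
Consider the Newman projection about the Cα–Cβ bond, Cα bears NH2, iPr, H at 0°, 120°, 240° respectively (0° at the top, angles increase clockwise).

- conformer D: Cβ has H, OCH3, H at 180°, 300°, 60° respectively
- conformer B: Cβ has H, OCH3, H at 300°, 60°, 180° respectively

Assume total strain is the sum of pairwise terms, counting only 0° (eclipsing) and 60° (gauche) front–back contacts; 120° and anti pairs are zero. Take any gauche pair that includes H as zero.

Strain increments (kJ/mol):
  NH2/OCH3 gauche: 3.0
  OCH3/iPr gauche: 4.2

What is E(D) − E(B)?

-4.2 kJ/mol

D (staggered): NH2–OCH3 gauche; 3.0 = 3.0 kJ/mol.
B (staggered): NH2–OCH3 gauche, iPr–OCH3 gauche; 3.0 + 4.2 = 7.2 kJ/mol.
E(D) − E(B) = 3.0 − 7.2 = -4.2 kJ/mol.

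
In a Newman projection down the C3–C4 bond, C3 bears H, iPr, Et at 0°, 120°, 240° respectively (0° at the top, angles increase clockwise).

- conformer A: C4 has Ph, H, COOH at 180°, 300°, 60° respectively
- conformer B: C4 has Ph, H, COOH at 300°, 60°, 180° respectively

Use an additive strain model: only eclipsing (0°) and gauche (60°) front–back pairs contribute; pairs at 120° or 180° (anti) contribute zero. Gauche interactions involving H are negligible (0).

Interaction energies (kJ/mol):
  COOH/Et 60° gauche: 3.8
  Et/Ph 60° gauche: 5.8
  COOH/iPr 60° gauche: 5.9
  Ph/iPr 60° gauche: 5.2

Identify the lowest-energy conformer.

A (staggered): iPr(120°)/Ph(180°) gauche 5.2; iPr(120°)/COOH(60°) gauche 5.9; Et(240°)/Ph(180°) gauche 5.8 → 16.9 kJ/mol.
B (staggered): iPr(120°)/COOH(180°) gauche 5.9; Et(240°)/Ph(300°) gauche 5.8; Et(240°)/COOH(180°) gauche 3.8 → 15.5 kJ/mol.
B has the lowest total (15.5 kJ/mol).

B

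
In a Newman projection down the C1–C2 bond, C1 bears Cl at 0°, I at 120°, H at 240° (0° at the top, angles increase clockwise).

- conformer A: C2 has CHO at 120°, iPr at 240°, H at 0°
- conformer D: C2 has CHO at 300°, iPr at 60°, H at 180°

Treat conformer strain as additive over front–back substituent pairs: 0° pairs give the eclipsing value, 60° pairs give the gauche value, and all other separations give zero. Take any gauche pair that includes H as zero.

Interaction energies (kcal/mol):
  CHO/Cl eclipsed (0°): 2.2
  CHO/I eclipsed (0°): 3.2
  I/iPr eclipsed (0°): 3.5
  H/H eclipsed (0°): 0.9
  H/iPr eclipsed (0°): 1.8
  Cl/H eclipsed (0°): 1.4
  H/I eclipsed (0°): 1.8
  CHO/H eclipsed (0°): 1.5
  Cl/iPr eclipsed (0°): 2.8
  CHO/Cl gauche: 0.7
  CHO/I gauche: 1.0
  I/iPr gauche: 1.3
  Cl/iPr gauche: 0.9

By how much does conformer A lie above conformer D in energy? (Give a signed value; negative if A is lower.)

+3.5 kcal/mol

A (eclipsed): Cl(0°)/H(0°) eclipsed 1.4; I(120°)/CHO(120°) eclipsed 3.2; H(240°)/iPr(240°) eclipsed 1.8 → 6.4 kcal/mol.
D (staggered): Cl(0°)/CHO(300°) gauche 0.7; Cl(0°)/iPr(60°) gauche 0.9; I(120°)/iPr(60°) gauche 1.3 → 2.9 kcal/mol.
E(A) − E(D) = 6.4 − 2.9 = +3.5 kcal/mol.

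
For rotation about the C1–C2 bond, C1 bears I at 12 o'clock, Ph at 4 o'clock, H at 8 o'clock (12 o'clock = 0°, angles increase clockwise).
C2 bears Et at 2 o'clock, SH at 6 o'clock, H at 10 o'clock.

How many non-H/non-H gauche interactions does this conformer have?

3

Non-H gauche pairs: I(0°)/Et(60°); Ph(120°)/Et(60°); Ph(120°)/SH(180°) — 3 interactions.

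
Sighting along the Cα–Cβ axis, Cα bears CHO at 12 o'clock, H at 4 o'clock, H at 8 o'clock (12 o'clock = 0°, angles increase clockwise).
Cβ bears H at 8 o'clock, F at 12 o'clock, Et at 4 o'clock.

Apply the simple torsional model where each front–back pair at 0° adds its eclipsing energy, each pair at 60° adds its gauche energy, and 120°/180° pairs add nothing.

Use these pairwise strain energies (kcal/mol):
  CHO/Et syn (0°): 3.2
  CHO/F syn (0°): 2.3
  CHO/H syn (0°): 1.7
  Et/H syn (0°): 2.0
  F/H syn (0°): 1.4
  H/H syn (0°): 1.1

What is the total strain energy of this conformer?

5.4 kcal/mol

This conformer (eclipsed): CHO–F eclipsed, H–Et eclipsed, H–H eclipsed; 2.3 + 2.0 + 1.1 = 5.4 kcal/mol.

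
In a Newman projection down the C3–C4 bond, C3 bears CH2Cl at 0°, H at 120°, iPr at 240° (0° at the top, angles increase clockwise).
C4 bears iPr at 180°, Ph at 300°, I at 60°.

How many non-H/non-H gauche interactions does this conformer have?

4

Non-H gauche pairs: CH2Cl(0°)/Ph(300°); CH2Cl(0°)/I(60°); iPr(240°)/iPr(180°); iPr(240°)/Ph(300°) — 4 interactions.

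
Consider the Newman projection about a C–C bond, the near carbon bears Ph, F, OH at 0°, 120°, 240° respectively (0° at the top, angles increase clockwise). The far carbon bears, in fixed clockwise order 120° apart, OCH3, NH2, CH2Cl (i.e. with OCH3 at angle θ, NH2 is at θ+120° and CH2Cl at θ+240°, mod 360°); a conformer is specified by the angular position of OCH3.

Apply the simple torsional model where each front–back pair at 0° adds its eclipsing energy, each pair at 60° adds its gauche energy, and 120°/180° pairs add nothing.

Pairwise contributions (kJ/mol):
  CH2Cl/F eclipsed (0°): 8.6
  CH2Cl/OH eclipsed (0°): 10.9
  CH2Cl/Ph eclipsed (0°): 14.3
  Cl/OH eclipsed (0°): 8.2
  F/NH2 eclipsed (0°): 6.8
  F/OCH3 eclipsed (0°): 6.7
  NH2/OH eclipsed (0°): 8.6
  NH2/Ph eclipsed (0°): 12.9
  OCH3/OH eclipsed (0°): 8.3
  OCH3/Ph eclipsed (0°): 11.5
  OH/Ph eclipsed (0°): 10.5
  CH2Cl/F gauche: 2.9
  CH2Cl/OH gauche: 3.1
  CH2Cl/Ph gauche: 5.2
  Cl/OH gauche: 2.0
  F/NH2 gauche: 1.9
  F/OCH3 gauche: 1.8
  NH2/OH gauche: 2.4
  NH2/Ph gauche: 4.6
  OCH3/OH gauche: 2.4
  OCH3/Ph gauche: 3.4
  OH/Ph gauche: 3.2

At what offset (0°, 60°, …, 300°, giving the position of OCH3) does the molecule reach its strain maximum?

240°

OCH3 at 0° (eclipsed): Ph(0°)/OCH3(0°) eclipsed 11.5; F(120°)/NH2(120°) eclipsed 6.8; OH(240°)/CH2Cl(240°) eclipsed 10.9 → 29.2 kJ/mol.
OCH3 at 60° (staggered): Ph(0°)/OCH3(60°) gauche 3.4; Ph(0°)/CH2Cl(300°) gauche 5.2; F(120°)/OCH3(60°) gauche 1.8; F(120°)/NH2(180°) gauche 1.9; OH(240°)/NH2(180°) gauche 2.4; OH(240°)/CH2Cl(300°) gauche 3.1 → 17.8 kJ/mol.
OCH3 at 120° (eclipsed): Ph(0°)/CH2Cl(0°) eclipsed 14.3; F(120°)/OCH3(120°) eclipsed 6.7; OH(240°)/NH2(240°) eclipsed 8.6 → 29.6 kJ/mol.
OCH3 at 180° (staggered): Ph(0°)/NH2(300°) gauche 4.6; Ph(0°)/CH2Cl(60°) gauche 5.2; F(120°)/OCH3(180°) gauche 1.8; F(120°)/CH2Cl(60°) gauche 2.9; OH(240°)/OCH3(180°) gauche 2.4; OH(240°)/NH2(300°) gauche 2.4 → 19.3 kJ/mol.
OCH3 at 240° (eclipsed): Ph(0°)/NH2(0°) eclipsed 12.9; F(120°)/CH2Cl(120°) eclipsed 8.6; OH(240°)/OCH3(240°) eclipsed 8.3 → 29.8 kJ/mol.
OCH3 at 300° (staggered): Ph(0°)/OCH3(300°) gauche 3.4; Ph(0°)/NH2(60°) gauche 4.6; F(120°)/NH2(60°) gauche 1.9; F(120°)/CH2Cl(180°) gauche 2.9; OH(240°)/OCH3(300°) gauche 2.4; OH(240°)/CH2Cl(180°) gauche 3.1 → 18.3 kJ/mol.
The maximum (29.8 kJ/mol) occurs with OCH3 at 240°.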